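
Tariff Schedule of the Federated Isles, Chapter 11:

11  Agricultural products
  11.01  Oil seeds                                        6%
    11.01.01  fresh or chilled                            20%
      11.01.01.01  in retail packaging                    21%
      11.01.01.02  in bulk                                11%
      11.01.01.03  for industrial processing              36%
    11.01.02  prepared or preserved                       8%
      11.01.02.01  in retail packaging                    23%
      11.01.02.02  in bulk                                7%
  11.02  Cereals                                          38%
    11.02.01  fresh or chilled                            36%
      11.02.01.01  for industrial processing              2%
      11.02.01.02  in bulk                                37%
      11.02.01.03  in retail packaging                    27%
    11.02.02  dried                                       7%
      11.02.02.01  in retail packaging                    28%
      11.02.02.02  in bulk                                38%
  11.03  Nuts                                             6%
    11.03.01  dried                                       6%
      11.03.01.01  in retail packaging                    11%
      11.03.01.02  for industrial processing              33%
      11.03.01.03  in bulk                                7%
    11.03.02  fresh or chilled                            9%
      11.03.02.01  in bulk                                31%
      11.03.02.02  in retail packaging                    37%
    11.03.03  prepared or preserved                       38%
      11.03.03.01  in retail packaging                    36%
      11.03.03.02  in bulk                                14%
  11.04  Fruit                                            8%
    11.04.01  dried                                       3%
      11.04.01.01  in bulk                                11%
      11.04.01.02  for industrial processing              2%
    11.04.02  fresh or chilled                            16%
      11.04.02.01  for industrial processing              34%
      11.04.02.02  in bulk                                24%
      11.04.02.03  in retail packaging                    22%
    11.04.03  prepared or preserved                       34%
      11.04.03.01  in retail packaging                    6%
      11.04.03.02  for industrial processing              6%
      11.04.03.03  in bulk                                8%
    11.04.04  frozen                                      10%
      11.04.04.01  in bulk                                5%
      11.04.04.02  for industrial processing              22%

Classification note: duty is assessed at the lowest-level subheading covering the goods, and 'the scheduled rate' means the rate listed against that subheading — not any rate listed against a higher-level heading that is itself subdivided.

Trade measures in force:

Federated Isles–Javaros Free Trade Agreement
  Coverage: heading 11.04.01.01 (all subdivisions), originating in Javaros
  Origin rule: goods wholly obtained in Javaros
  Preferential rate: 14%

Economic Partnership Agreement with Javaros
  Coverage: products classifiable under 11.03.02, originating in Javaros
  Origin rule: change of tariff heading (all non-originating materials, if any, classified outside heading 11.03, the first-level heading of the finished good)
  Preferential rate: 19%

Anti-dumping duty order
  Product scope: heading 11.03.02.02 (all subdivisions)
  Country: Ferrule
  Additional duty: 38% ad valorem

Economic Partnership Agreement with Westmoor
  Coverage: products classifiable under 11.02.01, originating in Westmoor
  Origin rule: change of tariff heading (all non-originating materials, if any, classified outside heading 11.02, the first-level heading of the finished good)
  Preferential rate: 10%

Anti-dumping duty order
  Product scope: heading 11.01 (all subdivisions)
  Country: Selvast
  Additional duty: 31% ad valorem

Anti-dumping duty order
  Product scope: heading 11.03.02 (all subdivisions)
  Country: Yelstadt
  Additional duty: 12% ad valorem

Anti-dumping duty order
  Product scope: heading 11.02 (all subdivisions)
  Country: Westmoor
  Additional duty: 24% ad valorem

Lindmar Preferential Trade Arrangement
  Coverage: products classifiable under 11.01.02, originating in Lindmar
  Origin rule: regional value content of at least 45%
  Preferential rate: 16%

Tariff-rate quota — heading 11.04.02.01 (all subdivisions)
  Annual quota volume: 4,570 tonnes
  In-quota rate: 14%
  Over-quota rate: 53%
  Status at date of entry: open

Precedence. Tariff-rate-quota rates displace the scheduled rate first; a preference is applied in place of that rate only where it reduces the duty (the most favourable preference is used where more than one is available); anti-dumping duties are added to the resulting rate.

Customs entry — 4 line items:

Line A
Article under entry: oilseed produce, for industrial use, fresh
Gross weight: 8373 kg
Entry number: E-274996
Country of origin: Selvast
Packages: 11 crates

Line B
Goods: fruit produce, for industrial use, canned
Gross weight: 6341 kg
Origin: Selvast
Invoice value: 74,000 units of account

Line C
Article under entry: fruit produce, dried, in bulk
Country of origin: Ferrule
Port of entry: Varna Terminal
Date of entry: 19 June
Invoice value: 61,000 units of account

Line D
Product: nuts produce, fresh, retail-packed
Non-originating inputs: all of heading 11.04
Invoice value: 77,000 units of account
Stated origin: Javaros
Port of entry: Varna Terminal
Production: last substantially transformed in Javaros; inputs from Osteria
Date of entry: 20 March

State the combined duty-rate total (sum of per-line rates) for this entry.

103%

Line A: oilseed → 11.01; fresh → 11.01.01; for industrial use → 11.01.01.03. Scheduled 36%. anti-dumping (Selvast, 11.01): +31%; total 36% + 31% = 67%. → 67%.
Line B: fruit → 11.04; canned → 11.04.03; for industrial use → 11.04.03.02. Scheduled 6%. No special measure applies. → 6%.
Line C: fruit → 11.04; dried → 11.04.01; in bulk → 11.04.01.01. Scheduled 11%. No special measure applies. → 11%.
Line D: nuts → 11.03; fresh → 11.03.02; retail-packed → 11.03.02.02. Scheduled 37%. Javaros agreement on 11.04.01.01: 11.03.02.02 not covered; Javaros agreement on 11.03.02: CTH met → 19% available; preferential 19%. → 19%.
Sum: 67% + 6% + 11% + 19% = 103%.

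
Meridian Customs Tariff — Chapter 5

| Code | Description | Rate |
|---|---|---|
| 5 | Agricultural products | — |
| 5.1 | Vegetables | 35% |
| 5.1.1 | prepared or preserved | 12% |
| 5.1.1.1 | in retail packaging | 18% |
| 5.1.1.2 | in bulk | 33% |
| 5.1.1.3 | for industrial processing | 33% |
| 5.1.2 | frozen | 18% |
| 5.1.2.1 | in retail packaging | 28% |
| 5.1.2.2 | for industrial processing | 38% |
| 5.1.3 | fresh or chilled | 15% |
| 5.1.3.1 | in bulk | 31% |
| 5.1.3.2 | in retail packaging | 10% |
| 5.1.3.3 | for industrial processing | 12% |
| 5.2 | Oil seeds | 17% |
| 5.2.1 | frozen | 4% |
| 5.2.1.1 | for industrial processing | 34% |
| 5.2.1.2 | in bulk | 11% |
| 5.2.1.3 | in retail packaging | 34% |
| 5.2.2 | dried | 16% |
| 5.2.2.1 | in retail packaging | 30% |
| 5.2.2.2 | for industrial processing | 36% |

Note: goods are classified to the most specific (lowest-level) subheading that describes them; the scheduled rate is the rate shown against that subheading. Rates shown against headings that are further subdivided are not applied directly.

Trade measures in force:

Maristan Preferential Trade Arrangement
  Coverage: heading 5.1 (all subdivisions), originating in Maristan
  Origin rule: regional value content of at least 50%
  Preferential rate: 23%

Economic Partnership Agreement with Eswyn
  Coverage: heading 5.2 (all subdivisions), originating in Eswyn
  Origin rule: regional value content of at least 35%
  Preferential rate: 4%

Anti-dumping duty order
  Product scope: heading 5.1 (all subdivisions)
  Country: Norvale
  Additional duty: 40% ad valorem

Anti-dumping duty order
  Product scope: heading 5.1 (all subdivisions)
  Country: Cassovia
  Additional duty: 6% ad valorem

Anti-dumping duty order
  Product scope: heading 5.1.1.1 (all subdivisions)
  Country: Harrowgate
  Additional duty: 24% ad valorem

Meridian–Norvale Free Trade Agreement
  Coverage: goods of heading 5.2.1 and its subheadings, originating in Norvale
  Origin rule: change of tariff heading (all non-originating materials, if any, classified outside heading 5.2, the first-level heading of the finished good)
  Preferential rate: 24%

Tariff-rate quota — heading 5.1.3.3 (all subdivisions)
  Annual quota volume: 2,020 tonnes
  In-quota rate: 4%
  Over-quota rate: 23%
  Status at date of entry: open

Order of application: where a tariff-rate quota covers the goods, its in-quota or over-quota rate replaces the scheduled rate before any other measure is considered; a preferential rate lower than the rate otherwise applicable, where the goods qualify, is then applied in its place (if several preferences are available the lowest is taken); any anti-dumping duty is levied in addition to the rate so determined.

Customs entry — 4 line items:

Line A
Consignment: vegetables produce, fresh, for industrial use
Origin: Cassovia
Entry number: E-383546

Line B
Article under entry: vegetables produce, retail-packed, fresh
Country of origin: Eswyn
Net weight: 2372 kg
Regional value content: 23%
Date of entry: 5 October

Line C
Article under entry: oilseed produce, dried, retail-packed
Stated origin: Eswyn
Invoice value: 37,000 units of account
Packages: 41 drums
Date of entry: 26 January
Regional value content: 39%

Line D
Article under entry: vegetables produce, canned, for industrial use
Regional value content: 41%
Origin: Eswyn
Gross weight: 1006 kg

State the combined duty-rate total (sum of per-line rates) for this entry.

57%

Line A: vegetables → 5.1; fresh → 5.1.3; for industrial use → 5.1.3.3. Scheduled 12%. quota on 5.1.3.3 open → in-quota 4%; anti-dumping (Cassovia, 5.1): +6%; total 4% + 6% = 10%. → 10%.
Line B: vegetables → 5.1; fresh → 5.1.3; retail-packed → 5.1.3.2. Scheduled 10%. Eswyn agreement on 5.2: 5.1.3.2 not covered. → 10%.
Line C: oilseed → 5.2; dried → 5.2.2; retail-packed → 5.2.2.1. Scheduled 30%. Eswyn agreement on 5.2: RVC ≥ 35% → 4% available; preferential 4%. → 4%.
Line D: vegetables → 5.1; canned → 5.1.1; for industrial use → 5.1.1.3. Scheduled 33%. Eswyn agreement on 5.2: 5.1.1.3 not covered. → 33%.
Sum: 10% + 10% + 4% + 33% = 57%.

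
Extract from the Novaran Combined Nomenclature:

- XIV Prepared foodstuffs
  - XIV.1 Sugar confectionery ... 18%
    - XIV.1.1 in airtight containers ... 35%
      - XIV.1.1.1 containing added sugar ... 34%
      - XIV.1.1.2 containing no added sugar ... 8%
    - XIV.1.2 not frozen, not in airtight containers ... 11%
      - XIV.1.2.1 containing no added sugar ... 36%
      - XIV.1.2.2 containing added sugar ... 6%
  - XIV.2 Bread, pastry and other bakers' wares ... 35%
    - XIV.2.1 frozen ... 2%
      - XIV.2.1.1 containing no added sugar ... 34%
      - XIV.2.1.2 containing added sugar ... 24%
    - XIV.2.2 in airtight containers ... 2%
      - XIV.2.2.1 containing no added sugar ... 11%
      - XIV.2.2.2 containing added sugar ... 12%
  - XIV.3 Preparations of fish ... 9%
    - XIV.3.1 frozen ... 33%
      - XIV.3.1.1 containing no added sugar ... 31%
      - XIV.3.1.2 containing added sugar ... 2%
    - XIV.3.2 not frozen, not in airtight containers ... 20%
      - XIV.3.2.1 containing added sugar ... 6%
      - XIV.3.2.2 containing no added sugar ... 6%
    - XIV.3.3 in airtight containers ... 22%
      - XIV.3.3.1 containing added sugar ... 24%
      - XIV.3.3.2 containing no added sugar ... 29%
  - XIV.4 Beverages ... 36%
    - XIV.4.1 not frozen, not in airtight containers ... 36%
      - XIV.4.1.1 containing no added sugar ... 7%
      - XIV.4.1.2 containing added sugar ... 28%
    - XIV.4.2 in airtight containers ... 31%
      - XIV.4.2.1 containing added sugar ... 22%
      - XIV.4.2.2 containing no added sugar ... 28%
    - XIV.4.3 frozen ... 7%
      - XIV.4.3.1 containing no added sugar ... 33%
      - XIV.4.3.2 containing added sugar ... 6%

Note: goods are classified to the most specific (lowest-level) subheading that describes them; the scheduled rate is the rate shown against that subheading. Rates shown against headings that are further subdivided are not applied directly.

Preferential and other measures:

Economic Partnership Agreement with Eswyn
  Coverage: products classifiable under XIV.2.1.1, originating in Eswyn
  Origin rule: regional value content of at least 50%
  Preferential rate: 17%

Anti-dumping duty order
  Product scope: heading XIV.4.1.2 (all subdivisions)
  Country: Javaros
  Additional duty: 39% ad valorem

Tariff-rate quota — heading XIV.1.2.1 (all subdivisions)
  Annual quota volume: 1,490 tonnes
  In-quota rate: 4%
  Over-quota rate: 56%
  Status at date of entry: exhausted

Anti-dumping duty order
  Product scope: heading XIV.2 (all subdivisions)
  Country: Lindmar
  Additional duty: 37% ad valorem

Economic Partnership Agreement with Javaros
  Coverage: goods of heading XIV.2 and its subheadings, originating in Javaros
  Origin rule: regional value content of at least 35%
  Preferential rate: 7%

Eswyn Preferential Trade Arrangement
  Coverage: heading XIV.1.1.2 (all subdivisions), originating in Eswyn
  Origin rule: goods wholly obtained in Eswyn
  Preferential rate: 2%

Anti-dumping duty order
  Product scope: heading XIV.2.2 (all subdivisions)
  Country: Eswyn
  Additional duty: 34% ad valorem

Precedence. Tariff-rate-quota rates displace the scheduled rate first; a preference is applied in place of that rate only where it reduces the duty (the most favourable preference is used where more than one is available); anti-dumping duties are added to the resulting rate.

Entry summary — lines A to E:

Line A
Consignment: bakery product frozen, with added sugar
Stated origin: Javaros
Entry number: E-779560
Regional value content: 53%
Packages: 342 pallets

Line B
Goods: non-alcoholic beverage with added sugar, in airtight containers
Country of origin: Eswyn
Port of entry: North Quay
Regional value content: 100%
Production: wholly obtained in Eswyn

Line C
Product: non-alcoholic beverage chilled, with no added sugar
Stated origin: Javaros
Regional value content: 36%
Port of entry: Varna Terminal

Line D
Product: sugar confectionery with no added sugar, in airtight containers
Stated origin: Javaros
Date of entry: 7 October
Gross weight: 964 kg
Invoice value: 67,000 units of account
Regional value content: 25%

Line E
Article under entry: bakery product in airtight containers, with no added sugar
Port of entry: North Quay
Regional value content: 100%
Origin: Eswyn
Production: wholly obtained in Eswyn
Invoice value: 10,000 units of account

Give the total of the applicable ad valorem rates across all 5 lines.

89%

Line A: bakery product → XIV.2; frozen → XIV.2.1; with added sugar → XIV.2.1.2. Scheduled 24%. Javaros agreement on XIV.2: RVC ≥ 35% → 7% available; preferential 7%. → 7%.
Line B: non-alcoholic beverage → XIV.4; in airtight containers → XIV.4.2; with added sugar → XIV.4.2.1. Scheduled 22%. Eswyn agreement on XIV.2.1.1: XIV.4.2.1 not covered; Eswyn agreement on XIV.1.1.2: XIV.4.2.1 not covered. → 22%.
Line C: non-alcoholic beverage → XIV.4; chilled → XIV.4.1; with no added sugar → XIV.4.1.1. Scheduled 7%. Javaros agreement on XIV.2: XIV.4.1.1 not covered. → 7%.
Line D: sugar confectionery → XIV.1; in airtight containers → XIV.1.1; with no added sugar → XIV.1.1.2. Scheduled 8%. Javaros agreement on XIV.2: XIV.1.1.2 not covered. → 8%.
Line E: bakery product → XIV.2; in airtight containers → XIV.2.2; with no added sugar → XIV.2.2.1. Scheduled 11%. Eswyn agreement on XIV.2.1.1: XIV.2.2.1 not covered; Eswyn agreement on XIV.1.1.2: XIV.2.2.1 not covered; anti-dumping (Eswyn, XIV.2.2): +34%; total 11% + 34% = 45%. → 45%.
Sum: 7% + 22% + 7% + 8% + 45% = 89%.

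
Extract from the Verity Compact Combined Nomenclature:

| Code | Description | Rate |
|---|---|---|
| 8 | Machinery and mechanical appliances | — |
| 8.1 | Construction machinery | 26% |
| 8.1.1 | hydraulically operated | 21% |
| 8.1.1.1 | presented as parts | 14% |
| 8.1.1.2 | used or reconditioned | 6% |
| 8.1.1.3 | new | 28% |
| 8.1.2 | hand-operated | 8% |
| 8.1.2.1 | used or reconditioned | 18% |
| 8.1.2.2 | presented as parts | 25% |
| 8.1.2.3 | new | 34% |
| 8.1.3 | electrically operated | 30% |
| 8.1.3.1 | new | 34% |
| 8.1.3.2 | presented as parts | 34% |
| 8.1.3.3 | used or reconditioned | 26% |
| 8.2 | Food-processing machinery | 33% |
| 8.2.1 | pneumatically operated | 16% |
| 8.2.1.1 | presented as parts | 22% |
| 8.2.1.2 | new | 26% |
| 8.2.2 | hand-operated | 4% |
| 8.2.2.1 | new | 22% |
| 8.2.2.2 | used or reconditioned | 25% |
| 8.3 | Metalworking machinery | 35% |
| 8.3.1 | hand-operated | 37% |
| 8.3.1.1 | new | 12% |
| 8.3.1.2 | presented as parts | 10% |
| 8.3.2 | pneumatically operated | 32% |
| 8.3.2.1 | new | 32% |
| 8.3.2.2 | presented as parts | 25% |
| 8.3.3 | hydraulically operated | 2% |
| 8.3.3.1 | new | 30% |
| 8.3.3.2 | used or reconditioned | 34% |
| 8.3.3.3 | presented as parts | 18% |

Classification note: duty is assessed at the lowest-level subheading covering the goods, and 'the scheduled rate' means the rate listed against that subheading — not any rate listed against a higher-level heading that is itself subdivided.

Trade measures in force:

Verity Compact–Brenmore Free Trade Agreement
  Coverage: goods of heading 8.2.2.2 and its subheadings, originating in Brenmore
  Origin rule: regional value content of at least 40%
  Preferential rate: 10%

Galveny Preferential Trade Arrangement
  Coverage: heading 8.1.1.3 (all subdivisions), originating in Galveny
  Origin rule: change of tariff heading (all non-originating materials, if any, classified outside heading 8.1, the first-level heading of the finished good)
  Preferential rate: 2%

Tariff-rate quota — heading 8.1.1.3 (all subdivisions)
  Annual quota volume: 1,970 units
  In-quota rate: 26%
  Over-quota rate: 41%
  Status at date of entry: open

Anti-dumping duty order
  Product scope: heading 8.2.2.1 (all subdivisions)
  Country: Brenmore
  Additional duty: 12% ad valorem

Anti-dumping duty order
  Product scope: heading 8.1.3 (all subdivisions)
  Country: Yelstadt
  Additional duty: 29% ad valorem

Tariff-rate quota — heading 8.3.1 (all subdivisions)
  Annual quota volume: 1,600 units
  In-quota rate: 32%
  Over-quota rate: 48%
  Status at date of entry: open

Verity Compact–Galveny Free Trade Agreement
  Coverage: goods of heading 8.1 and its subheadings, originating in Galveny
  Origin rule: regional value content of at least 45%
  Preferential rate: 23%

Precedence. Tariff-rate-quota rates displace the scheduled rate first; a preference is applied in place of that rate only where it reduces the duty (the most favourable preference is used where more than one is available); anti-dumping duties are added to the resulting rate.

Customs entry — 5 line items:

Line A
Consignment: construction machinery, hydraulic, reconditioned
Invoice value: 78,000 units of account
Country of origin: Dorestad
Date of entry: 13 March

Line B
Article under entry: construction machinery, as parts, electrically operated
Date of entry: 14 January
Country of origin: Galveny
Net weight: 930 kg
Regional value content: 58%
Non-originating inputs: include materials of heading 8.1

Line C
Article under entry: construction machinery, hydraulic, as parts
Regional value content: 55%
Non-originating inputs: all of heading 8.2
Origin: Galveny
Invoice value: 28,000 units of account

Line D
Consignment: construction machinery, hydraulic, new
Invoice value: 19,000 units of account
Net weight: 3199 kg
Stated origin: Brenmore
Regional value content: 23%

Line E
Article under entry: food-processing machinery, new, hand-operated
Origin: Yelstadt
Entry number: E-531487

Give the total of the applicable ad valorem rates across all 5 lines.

Line A: construction → 8.1; hydraulic → 8.1.1; reconditioned → 8.1.1.2. Scheduled 6%. No special measure applies. → 6%.
Line B: construction → 8.1; electrically operated → 8.1.3; as parts → 8.1.3.2. Scheduled 34%. Galveny agreement on 8.1.1.3: 8.1.3.2 not covered; Galveny agreement on 8.1: RVC ≥ 45% → 23% available; preferential 23%. → 23%.
Line C: construction → 8.1; hydraulic → 8.1.1; as parts → 8.1.1.1. Scheduled 14%. Galveny agreement on 8.1.1.3: 8.1.1.1 not covered; Galveny agreement on 8.1: RVC ≥ 45% → 23% available; preference 23% not lower than 14% → no reduction. → 14%.
Line D: construction → 8.1; hydraulic → 8.1.1; new → 8.1.1.3. Scheduled 28%. quota on 8.1.1.3 open → in-quota 26%; Brenmore agreement on 8.2.2.2: 8.1.1.3 not covered. → 26%.
Line E: food-processing → 8.2; hand-operated → 8.2.2; new → 8.2.2.1. Scheduled 22%. No special measure applies. → 22%.
Sum: 6% + 23% + 14% + 26% + 22% = 91%.

91%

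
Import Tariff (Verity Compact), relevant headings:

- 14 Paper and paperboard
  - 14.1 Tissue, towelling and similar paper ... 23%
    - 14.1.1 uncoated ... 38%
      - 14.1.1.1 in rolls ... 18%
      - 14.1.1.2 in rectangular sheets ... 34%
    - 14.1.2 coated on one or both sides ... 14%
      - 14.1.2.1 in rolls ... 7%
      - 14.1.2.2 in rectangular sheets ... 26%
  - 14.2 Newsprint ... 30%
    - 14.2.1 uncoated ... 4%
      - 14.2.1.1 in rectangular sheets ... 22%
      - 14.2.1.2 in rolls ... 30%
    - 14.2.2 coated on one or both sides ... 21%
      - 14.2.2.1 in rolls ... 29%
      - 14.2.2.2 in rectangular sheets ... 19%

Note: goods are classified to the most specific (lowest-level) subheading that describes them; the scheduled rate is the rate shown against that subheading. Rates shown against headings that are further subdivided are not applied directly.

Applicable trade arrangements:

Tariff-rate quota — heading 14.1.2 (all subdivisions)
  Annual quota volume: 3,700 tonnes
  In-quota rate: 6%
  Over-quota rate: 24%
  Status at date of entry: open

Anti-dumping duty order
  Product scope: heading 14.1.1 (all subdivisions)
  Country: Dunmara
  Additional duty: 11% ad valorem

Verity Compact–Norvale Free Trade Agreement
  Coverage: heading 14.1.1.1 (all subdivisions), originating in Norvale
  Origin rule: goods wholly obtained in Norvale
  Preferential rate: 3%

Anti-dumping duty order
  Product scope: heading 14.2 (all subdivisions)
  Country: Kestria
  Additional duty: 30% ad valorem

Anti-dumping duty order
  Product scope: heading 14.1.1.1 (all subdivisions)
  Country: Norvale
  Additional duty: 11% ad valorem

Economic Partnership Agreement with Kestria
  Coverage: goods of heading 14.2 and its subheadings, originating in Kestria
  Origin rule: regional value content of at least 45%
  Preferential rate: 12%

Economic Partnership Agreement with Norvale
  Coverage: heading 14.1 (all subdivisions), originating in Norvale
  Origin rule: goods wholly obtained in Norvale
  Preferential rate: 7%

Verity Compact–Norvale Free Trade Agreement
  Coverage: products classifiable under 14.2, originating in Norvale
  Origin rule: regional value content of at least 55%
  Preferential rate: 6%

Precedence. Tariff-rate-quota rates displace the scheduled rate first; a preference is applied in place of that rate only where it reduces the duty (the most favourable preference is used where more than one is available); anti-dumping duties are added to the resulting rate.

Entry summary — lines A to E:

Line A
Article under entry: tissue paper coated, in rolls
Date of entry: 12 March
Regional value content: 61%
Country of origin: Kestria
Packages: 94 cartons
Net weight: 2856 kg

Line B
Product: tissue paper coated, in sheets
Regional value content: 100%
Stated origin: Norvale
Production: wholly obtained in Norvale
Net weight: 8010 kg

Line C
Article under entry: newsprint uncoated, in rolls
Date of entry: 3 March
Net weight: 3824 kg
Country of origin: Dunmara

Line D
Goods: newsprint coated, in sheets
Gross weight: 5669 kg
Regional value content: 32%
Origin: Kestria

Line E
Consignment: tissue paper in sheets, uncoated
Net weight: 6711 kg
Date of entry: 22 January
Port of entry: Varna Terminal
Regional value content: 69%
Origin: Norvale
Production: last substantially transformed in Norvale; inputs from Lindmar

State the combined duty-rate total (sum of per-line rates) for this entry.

Line A: tissue paper → 14.1; coated → 14.1.2; in rolls → 14.1.2.1. Scheduled 7%. quota on 14.1.2 open → in-quota 6%; Kestria agreement on 14.2: 14.1.2.1 not covered. → 6%.
Line B: tissue paper → 14.1; coated → 14.1.2; in sheets → 14.1.2.2. Scheduled 26%. quota on 14.1.2 open → in-quota 6%; Norvale agreement on 14.1.1.1: 14.1.2.2 not covered; Norvale agreement on 14.1: wholly obtained → 7% available; Norvale agreement on 14.2: 14.1.2.2 not covered; preference 7% not lower than 6% → no reduction. → 6%.
Line C: newsprint → 14.2; uncoated → 14.2.1; in rolls → 14.2.1.2. Scheduled 30%. No special measure applies. → 30%.
Line D: newsprint → 14.2; coated → 14.2.2; in sheets → 14.2.2.2. Scheduled 19%. Kestria agreement on 14.2: RVC < 45%; anti-dumping (Kestria, 14.2): +30%; total 19% + 30% = 49%. → 49%.
Line E: tissue paper → 14.1; uncoated → 14.1.1; in sheets → 14.1.1.2. Scheduled 34%. Norvale agreement on 14.1.1.1: 14.1.1.2 not covered; Norvale agreement on 14.1: not wholly obtained; Norvale agreement on 14.2: 14.1.1.2 not covered. → 34%.
Sum: 6% + 6% + 30% + 49% + 34% = 125%.

125%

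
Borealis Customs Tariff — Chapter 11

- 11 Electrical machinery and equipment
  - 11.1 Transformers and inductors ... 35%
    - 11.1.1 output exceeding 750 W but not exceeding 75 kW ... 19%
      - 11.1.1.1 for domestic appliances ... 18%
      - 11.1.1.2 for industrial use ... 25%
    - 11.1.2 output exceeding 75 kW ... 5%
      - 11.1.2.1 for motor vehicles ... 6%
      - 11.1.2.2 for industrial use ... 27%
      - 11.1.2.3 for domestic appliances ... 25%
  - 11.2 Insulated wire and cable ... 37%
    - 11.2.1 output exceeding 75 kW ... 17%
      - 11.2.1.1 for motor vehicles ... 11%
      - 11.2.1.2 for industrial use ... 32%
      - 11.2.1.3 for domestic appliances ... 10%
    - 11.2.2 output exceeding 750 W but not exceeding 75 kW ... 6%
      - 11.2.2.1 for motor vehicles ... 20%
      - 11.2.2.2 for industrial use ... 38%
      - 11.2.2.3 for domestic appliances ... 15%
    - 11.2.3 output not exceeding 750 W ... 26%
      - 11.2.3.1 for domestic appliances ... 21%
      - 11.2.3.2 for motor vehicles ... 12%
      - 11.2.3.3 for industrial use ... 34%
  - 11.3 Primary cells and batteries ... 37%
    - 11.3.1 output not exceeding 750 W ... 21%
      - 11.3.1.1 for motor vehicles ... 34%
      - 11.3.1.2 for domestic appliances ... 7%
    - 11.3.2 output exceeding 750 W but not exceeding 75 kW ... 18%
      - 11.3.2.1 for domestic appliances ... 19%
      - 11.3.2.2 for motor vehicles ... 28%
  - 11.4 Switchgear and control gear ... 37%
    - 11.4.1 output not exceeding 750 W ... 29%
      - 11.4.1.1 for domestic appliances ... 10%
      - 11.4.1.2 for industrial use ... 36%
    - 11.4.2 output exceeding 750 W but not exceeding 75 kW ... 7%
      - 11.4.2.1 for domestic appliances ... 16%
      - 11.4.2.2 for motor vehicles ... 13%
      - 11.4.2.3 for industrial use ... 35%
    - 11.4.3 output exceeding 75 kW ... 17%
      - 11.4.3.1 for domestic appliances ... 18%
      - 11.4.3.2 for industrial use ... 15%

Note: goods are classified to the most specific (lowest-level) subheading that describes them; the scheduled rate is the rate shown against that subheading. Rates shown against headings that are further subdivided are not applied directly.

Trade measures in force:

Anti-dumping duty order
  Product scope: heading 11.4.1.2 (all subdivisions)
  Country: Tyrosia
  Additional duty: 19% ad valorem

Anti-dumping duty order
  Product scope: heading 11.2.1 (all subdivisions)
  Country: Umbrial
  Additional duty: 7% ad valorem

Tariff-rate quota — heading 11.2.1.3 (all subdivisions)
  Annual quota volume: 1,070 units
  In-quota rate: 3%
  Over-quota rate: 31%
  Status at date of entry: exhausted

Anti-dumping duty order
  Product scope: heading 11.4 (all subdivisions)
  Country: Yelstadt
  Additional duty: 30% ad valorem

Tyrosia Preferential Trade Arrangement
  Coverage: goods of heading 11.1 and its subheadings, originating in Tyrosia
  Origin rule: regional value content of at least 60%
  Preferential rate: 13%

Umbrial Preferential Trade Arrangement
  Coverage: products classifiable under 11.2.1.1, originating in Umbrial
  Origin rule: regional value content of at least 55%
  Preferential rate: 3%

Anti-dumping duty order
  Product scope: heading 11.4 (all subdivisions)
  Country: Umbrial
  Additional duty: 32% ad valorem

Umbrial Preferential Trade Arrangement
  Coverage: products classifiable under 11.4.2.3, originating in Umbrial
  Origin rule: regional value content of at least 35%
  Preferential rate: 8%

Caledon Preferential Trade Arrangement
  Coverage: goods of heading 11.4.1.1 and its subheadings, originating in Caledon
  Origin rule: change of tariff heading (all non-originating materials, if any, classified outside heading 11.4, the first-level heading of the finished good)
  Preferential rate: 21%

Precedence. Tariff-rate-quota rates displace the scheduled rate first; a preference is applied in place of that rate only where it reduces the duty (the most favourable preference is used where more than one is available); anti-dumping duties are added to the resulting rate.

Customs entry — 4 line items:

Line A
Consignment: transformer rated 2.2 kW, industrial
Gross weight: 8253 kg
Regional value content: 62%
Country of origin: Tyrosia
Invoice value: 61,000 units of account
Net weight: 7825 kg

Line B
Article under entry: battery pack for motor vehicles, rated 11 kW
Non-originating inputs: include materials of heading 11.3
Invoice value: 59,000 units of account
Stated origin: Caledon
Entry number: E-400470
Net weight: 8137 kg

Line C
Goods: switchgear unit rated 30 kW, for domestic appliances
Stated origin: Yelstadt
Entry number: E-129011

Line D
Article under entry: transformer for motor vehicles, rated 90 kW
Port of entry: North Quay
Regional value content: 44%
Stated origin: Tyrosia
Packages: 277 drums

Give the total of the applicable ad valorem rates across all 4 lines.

Line A: transformer → 11.1; rated 2.2 kW → 11.1.1; industrial → 11.1.1.2. Scheduled 25%. Tyrosia agreement on 11.1: RVC ≥ 60% → 13% available; preferential 13%. → 13%.
Line B: battery pack → 11.3; rated 11 kW → 11.3.2; for motor vehicles → 11.3.2.2. Scheduled 28%. Caledon agreement on 11.4.1.1: 11.3.2.2 not covered. → 28%.
Line C: switchgear unit → 11.4; rated 30 kW → 11.4.2; for domestic appliances → 11.4.2.1. Scheduled 16%. anti-dumping (Yelstadt, 11.4): +30%; total 16% + 30% = 46%. → 46%.
Line D: transformer → 11.1; rated 90 kW → 11.1.2; for motor vehicles → 11.1.2.1. Scheduled 6%. Tyrosia agreement on 11.1: RVC < 60%. → 6%.
Sum: 13% + 28% + 46% + 6% = 93%.

93%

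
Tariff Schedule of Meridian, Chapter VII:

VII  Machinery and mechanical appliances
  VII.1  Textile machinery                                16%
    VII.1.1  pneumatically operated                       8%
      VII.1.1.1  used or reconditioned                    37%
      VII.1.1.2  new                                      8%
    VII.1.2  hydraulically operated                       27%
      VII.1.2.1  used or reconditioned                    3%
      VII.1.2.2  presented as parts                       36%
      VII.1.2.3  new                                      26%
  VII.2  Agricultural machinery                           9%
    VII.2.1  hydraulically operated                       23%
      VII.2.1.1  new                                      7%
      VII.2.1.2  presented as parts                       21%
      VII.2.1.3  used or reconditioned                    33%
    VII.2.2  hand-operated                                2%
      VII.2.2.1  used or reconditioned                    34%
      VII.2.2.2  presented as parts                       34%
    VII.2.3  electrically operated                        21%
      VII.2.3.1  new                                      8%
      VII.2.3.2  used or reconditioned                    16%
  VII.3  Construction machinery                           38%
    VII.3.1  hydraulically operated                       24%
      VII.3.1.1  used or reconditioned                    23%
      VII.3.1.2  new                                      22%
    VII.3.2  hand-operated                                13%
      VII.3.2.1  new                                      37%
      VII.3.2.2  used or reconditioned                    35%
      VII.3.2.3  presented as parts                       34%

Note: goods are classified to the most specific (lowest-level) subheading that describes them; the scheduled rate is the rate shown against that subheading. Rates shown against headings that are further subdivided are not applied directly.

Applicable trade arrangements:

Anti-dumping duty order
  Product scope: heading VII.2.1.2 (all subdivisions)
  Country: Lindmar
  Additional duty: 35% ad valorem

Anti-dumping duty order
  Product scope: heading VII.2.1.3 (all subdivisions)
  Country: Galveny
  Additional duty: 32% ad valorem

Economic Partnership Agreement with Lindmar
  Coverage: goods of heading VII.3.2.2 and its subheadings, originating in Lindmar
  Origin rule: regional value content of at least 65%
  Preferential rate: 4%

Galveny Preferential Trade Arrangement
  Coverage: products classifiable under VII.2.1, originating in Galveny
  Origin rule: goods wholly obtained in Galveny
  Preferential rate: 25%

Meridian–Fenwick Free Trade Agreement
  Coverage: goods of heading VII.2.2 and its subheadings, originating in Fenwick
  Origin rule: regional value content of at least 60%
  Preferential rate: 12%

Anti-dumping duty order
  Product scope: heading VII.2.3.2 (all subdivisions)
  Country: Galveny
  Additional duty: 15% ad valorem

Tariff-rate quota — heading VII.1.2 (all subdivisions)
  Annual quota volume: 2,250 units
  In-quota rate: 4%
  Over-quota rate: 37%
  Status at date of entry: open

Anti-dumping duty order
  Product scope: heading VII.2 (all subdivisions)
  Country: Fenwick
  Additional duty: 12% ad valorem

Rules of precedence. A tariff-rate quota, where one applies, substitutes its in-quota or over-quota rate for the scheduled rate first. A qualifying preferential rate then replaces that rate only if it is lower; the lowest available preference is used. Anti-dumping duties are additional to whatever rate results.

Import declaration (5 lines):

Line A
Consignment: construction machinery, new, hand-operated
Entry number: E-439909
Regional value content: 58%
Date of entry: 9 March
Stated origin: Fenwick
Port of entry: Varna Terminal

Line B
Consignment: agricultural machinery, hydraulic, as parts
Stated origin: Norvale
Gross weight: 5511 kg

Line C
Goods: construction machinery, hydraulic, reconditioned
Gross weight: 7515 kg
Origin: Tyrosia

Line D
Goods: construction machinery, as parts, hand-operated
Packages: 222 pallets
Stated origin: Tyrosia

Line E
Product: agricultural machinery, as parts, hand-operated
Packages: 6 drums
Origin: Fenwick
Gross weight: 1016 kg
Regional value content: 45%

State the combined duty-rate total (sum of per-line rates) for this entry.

161%

Line A: construction → VII.3; hand-operated → VII.3.2; new → VII.3.2.1. Scheduled 37%. Fenwick agreement on VII.2.2: VII.3.2.1 not covered. → 37%.
Line B: agricultural → VII.2; hydraulic → VII.2.1; as parts → VII.2.1.2. Scheduled 21%. No special measure applies. → 21%.
Line C: construction → VII.3; hydraulic → VII.3.1; reconditioned → VII.3.1.1. Scheduled 23%. No special measure applies. → 23%.
Line D: construction → VII.3; hand-operated → VII.3.2; as parts → VII.3.2.3. Scheduled 34%. No special measure applies. → 34%.
Line E: agricultural → VII.2; hand-operated → VII.2.2; as parts → VII.2.2.2. Scheduled 34%. Fenwick agreement on VII.2.2: RVC < 60%; anti-dumping (Fenwick, VII.2): +12%; total 34% + 12% = 46%. → 46%.
Sum: 37% + 21% + 23% + 34% + 46% = 161%.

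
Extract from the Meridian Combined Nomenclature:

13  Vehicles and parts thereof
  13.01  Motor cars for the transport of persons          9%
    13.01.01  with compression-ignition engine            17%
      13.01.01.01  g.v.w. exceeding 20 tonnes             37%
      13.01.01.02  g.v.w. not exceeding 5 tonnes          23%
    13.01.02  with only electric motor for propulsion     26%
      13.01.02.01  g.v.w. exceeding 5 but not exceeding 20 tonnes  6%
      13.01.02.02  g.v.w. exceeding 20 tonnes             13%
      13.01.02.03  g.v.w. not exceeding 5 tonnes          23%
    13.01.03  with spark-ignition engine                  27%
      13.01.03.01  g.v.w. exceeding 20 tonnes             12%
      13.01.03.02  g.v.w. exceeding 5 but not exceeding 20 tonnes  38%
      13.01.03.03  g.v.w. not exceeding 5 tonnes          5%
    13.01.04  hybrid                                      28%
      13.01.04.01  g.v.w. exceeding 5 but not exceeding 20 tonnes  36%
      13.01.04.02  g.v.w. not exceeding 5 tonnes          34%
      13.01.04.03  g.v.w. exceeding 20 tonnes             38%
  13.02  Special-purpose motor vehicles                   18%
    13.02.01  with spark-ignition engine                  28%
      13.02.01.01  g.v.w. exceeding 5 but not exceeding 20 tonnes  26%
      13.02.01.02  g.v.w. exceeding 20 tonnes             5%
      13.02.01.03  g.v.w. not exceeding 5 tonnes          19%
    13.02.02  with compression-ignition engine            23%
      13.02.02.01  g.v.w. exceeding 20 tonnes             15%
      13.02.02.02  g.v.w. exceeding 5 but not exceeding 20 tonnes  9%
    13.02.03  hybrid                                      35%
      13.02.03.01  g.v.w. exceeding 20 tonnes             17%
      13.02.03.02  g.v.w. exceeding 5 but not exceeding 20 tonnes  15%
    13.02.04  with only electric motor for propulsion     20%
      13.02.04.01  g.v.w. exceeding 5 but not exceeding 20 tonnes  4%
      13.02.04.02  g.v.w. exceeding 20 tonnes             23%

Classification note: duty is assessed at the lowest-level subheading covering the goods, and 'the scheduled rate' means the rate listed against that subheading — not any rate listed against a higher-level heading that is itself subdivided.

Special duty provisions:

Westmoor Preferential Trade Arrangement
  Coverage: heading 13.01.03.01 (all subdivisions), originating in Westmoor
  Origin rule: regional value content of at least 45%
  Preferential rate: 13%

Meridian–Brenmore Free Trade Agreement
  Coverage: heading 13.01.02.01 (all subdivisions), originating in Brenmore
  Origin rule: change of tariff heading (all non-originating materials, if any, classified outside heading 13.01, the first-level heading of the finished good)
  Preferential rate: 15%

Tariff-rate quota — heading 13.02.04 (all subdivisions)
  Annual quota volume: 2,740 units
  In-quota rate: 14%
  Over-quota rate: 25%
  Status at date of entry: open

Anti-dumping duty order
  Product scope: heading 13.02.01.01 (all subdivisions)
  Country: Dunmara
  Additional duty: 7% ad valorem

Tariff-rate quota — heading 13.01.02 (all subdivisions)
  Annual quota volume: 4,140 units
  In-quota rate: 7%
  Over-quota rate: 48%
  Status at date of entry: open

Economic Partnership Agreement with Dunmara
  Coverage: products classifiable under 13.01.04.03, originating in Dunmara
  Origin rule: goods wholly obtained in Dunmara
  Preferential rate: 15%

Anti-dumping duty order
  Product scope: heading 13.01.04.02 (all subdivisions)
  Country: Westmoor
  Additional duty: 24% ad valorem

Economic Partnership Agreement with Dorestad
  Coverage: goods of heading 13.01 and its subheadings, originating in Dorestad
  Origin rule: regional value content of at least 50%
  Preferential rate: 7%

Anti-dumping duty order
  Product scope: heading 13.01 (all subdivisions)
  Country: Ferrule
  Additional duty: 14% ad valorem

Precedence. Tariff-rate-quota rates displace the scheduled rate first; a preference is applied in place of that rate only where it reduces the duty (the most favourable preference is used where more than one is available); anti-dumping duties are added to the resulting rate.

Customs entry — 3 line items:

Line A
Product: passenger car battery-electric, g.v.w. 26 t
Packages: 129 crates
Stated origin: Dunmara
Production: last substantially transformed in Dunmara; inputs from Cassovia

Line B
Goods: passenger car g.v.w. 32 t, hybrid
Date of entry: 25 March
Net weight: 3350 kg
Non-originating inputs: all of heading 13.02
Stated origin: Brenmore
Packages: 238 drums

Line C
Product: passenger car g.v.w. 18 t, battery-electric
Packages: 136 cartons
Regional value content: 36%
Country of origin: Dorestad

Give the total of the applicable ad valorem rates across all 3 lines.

Line A: passenger car → 13.01; battery-electric → 13.01.02; g.v.w. 26 t → 13.01.02.02. Scheduled 13%. quota on 13.01.02 open → in-quota 7%; Dunmara agreement on 13.01.04.03: 13.01.02.02 not covered. → 7%.
Line B: passenger car → 13.01; hybrid → 13.01.04; g.v.w. 32 t → 13.01.04.03. Scheduled 38%. Brenmore agreement on 13.01.02.01: 13.01.04.03 not covered. → 38%.
Line C: passenger car → 13.01; battery-electric → 13.01.02; g.v.w. 18 t → 13.01.02.01. Scheduled 6%. quota on 13.01.02 open → in-quota 7%; Dorestad agreement on 13.01: RVC < 50%. → 7%.
Sum: 7% + 38% + 7% = 52%.

52%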